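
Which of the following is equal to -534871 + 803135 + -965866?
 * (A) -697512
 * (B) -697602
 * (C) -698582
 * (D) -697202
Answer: B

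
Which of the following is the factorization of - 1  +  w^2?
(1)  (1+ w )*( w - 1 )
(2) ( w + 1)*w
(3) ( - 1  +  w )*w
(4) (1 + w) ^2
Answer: 1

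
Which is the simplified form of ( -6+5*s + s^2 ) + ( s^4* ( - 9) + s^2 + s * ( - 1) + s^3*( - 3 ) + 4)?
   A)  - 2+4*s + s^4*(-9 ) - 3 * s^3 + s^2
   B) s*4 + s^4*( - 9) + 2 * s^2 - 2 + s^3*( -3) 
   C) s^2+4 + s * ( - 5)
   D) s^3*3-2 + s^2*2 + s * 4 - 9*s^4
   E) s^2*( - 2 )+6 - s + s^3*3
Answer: B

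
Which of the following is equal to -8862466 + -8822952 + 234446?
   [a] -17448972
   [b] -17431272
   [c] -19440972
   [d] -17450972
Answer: d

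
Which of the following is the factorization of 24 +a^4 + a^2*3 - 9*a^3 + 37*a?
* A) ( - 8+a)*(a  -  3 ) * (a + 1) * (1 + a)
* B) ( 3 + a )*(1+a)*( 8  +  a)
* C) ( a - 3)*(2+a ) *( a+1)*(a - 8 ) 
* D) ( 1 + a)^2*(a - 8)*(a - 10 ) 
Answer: A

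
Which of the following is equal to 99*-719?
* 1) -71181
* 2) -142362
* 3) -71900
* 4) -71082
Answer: 1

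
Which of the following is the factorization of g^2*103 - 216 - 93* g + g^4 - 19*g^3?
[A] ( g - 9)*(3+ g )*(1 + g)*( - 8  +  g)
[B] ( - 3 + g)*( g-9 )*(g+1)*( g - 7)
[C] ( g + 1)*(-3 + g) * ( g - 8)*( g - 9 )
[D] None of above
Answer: C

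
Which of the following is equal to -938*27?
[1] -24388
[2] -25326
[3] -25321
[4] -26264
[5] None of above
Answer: 2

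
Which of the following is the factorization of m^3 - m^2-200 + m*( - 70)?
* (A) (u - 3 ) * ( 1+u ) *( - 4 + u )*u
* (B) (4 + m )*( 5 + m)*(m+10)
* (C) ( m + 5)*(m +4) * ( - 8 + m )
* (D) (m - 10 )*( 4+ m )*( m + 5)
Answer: D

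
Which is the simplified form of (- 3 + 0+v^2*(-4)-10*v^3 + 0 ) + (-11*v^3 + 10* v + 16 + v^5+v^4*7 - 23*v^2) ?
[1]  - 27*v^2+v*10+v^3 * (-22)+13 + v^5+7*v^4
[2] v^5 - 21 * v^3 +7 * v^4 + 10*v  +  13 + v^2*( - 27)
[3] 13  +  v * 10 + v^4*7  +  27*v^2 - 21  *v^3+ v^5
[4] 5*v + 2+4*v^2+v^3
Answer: 2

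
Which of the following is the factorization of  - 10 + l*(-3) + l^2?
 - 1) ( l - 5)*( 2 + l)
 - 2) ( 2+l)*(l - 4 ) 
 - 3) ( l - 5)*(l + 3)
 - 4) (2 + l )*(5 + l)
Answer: 1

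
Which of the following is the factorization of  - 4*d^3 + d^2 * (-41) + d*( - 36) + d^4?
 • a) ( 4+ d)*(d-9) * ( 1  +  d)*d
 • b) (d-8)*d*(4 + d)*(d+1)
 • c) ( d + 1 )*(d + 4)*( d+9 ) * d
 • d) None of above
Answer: a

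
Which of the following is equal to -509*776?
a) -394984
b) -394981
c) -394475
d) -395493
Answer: a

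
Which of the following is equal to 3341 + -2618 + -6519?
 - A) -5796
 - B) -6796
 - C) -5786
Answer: A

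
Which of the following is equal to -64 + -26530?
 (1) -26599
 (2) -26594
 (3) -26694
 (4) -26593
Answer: 2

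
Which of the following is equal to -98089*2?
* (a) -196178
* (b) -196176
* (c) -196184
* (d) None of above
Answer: a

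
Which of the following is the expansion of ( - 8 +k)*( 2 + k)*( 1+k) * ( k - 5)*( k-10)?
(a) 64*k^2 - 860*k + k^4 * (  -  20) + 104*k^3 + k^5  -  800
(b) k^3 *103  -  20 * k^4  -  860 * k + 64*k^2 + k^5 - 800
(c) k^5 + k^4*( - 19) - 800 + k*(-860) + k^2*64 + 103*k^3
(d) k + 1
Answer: b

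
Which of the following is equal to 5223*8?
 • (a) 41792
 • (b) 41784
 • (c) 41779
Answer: b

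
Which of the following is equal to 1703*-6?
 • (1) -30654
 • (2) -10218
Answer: 2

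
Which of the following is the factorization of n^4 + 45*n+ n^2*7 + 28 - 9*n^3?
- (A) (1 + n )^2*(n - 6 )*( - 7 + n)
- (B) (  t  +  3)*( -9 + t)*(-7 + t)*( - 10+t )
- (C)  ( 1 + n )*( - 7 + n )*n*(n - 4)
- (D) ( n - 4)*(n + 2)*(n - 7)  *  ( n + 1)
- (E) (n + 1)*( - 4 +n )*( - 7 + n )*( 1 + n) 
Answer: E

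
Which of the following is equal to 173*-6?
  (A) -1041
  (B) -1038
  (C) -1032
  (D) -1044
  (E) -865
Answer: B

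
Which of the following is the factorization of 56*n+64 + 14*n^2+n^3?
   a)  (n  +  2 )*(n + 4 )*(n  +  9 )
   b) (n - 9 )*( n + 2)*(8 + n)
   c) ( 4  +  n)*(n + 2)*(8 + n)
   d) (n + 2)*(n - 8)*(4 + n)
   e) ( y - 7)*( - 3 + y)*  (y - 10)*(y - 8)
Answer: c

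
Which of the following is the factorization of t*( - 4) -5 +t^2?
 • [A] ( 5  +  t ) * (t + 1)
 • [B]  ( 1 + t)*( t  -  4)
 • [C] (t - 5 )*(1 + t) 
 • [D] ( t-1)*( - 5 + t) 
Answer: C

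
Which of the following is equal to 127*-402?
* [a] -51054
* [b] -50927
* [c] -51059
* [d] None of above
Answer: a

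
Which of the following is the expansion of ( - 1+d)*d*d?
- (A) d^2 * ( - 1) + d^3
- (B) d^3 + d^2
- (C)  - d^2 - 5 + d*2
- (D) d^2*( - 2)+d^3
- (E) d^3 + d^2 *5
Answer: A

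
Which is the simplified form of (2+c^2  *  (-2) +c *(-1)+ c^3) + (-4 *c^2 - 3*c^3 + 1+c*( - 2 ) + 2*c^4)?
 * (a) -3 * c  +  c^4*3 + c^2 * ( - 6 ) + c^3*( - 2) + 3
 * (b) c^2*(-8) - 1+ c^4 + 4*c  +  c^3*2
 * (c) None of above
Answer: c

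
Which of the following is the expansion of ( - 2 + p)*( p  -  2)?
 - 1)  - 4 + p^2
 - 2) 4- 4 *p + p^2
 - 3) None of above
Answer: 2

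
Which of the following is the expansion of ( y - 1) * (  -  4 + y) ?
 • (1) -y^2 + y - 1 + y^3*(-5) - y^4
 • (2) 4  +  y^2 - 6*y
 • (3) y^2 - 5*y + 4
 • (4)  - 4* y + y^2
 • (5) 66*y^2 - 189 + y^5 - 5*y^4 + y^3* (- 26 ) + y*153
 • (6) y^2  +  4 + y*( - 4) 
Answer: 3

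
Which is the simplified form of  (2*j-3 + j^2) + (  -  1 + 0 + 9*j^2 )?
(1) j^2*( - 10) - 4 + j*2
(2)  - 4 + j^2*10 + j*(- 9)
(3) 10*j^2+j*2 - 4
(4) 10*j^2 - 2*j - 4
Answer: 3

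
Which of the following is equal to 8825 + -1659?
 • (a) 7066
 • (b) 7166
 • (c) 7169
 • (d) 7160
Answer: b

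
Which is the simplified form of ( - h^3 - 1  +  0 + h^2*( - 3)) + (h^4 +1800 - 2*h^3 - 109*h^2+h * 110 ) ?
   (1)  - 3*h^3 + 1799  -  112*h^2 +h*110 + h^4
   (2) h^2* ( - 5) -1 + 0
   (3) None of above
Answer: 1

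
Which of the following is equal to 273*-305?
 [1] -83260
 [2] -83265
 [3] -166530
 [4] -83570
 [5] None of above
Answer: 2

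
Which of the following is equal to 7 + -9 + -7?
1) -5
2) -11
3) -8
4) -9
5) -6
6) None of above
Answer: 4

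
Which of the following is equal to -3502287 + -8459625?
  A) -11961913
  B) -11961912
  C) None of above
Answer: B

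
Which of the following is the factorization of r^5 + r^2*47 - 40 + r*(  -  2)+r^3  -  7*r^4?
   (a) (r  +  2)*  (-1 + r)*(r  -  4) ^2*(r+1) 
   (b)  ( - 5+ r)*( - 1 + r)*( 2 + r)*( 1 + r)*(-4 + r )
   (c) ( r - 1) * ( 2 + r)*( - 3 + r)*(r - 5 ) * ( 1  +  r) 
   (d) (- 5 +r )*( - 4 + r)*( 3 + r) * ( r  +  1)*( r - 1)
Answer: b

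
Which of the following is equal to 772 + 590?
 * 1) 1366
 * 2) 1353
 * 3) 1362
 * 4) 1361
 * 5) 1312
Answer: 3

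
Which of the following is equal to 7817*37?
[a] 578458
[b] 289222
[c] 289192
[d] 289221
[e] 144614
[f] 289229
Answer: f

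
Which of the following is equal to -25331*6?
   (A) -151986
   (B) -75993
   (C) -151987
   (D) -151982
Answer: A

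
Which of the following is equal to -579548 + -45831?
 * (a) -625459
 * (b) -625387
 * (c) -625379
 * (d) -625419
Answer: c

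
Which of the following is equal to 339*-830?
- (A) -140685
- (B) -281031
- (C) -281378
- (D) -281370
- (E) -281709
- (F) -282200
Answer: D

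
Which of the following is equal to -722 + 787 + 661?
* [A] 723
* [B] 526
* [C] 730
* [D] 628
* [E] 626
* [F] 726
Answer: F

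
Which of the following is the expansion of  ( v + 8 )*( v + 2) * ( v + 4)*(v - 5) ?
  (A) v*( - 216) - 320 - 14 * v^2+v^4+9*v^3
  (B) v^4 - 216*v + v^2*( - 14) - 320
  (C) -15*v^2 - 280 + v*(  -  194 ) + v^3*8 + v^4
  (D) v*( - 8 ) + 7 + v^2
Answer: A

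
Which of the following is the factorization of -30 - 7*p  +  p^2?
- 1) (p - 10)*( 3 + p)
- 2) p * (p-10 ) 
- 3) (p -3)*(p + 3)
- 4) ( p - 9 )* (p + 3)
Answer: 1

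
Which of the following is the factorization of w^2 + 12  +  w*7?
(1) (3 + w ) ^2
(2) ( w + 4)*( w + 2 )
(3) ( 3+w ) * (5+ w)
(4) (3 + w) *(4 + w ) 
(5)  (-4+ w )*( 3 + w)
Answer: 4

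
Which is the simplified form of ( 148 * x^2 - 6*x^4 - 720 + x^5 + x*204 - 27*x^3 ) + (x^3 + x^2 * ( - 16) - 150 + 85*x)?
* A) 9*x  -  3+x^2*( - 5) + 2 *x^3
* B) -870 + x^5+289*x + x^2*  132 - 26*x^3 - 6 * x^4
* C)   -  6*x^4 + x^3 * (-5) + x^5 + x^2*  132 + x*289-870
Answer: B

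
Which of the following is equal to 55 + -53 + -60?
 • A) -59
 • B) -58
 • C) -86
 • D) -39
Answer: B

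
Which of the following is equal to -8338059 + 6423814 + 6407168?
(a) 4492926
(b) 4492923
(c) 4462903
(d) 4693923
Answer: b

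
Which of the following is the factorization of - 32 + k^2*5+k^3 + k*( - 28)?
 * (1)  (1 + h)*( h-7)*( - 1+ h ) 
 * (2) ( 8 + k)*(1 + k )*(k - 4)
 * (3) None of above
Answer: 2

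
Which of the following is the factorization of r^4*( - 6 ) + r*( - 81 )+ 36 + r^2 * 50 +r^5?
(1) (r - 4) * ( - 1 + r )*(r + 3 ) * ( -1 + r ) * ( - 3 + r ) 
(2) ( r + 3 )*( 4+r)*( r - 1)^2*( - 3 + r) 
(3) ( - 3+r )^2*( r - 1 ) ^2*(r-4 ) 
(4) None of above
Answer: 1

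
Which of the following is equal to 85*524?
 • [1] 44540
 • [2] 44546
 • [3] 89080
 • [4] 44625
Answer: 1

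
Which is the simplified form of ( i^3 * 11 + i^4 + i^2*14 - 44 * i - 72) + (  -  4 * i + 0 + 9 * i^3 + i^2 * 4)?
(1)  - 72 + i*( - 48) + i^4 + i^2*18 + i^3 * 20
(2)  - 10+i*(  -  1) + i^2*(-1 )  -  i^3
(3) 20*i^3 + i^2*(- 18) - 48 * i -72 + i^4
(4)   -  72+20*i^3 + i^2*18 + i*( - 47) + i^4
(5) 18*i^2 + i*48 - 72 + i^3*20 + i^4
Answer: 1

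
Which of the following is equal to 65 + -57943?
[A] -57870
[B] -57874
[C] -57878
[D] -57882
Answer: C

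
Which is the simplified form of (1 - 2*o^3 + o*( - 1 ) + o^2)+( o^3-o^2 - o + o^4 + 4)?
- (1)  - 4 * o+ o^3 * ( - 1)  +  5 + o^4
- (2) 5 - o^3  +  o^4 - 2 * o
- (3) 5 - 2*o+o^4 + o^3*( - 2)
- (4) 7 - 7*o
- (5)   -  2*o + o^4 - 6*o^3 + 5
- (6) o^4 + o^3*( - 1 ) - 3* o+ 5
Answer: 2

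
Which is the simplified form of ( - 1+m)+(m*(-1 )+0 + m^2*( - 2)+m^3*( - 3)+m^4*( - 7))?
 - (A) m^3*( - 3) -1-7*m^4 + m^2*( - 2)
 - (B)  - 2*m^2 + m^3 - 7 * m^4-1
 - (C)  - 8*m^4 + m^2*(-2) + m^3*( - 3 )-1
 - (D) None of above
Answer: A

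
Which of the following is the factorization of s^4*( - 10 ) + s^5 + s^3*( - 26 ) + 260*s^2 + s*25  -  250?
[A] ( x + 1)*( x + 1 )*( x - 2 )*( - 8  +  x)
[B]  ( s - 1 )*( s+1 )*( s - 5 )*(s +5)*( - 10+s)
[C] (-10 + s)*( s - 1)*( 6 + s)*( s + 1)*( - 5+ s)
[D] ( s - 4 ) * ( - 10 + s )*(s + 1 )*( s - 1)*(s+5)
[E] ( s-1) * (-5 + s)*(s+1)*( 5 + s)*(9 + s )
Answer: B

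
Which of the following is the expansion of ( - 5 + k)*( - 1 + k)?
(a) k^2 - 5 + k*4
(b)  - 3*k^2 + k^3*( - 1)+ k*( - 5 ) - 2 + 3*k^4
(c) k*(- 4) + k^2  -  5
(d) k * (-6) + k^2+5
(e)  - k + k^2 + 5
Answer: d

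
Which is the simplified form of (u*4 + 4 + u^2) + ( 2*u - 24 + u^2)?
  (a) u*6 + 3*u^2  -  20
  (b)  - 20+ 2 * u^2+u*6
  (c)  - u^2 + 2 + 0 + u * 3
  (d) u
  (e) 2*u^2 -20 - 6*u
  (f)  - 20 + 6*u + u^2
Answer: b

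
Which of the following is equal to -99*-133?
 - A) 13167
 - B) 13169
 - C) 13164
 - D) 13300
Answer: A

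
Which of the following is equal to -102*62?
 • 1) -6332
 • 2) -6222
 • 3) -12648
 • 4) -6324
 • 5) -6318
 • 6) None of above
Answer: 4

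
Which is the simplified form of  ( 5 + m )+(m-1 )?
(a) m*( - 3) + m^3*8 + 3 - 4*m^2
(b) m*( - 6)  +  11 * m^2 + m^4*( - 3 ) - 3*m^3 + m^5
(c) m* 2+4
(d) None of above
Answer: c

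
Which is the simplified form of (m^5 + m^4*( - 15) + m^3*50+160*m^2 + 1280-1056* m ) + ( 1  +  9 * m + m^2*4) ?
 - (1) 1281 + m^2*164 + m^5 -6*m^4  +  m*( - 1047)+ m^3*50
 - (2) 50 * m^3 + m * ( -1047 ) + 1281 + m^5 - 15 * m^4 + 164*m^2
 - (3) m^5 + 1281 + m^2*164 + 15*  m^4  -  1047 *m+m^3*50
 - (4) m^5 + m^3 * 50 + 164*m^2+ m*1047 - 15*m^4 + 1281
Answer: 2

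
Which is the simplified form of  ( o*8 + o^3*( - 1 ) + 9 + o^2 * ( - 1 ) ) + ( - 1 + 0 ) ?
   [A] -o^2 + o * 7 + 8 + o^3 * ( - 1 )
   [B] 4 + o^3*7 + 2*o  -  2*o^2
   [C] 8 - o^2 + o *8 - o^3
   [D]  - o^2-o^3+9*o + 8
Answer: C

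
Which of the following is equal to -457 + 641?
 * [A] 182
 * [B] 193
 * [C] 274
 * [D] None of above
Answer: D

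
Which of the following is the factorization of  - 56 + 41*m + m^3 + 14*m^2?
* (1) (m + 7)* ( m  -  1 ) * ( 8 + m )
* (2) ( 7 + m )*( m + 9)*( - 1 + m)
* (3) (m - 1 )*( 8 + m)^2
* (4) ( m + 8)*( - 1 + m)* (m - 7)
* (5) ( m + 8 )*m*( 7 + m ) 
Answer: 1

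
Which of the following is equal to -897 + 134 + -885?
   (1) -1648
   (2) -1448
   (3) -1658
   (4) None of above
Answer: 1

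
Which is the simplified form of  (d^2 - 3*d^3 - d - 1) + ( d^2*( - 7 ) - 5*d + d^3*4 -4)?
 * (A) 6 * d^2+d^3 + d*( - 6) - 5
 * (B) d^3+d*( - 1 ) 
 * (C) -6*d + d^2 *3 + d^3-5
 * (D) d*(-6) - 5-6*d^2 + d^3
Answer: D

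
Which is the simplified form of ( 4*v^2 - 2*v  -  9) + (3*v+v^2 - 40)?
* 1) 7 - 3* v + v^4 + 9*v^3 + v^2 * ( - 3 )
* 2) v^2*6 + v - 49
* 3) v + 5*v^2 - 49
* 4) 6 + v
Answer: 3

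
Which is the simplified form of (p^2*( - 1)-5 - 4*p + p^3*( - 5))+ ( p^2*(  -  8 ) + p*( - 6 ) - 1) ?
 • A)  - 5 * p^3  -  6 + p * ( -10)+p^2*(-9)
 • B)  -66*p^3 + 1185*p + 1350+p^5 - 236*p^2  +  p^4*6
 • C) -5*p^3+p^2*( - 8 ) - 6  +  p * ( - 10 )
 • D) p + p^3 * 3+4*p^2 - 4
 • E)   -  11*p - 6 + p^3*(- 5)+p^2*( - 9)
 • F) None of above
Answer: A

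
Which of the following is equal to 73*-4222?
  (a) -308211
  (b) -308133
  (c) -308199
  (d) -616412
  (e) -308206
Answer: e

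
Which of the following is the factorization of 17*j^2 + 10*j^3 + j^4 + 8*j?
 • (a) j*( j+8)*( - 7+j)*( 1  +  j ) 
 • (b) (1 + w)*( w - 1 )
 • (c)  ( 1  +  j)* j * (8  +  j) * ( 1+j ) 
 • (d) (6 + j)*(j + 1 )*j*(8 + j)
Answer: c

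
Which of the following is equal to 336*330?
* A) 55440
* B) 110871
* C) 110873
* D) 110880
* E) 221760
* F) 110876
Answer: D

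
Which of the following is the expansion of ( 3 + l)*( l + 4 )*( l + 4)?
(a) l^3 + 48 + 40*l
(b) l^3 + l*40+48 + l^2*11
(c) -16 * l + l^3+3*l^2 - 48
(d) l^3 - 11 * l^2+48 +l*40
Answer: b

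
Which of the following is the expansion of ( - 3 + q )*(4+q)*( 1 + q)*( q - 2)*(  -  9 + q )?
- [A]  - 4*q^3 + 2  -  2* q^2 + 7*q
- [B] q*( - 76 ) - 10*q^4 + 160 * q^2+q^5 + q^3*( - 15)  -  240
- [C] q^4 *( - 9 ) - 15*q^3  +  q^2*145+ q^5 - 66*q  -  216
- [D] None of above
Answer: C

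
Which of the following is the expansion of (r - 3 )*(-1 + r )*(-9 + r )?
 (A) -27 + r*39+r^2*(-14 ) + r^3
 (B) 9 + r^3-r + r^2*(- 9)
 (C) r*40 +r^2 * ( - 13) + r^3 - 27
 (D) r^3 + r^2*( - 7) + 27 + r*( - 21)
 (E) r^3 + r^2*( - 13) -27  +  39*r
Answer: E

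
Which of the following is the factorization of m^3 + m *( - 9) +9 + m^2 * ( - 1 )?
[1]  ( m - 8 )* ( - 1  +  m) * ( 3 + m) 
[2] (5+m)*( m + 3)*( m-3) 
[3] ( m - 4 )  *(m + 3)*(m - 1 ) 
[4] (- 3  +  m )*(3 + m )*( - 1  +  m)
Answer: 4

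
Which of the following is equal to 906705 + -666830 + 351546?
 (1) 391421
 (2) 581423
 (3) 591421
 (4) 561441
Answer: 3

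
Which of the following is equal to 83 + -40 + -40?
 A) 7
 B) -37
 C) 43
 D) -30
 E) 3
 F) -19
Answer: E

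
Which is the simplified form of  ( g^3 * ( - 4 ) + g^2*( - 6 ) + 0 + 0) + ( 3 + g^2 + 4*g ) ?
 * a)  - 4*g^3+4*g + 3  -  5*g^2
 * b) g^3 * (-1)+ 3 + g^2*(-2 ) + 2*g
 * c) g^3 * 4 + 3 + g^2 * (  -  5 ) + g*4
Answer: a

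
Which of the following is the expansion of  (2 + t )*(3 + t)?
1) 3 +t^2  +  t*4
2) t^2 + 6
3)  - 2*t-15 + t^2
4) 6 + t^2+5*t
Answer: 4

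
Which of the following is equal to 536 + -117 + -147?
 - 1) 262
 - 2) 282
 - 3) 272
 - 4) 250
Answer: 3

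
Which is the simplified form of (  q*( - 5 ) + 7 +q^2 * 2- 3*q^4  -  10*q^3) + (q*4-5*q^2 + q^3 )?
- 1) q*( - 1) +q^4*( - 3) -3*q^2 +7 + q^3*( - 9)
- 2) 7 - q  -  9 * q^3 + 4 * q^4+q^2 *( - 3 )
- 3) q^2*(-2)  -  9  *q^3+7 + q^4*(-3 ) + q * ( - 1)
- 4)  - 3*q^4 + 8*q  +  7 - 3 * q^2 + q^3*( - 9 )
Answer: 1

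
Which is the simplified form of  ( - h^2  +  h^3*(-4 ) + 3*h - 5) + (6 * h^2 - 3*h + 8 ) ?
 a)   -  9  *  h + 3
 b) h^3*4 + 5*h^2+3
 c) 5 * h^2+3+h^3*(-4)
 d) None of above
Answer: c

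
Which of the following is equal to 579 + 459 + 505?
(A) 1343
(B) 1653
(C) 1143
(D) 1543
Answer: D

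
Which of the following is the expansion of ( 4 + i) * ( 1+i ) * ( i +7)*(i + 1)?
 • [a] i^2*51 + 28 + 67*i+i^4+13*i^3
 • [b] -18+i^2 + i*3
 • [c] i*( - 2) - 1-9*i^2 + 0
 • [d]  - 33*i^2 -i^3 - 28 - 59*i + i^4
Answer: a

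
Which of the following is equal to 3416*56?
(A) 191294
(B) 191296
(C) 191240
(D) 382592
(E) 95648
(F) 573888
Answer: B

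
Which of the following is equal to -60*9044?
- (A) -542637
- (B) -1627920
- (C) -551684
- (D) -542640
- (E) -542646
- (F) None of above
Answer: D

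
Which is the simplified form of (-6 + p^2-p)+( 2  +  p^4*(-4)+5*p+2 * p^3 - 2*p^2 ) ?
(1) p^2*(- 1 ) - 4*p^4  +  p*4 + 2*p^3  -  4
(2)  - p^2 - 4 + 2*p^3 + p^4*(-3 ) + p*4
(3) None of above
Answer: 1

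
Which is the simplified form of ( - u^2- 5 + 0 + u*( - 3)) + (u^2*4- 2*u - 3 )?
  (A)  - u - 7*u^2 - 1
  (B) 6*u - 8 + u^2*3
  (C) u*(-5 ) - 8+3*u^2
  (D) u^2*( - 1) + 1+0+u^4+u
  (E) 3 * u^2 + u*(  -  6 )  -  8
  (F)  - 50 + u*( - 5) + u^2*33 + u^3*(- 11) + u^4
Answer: C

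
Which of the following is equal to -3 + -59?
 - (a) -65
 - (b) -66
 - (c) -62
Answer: c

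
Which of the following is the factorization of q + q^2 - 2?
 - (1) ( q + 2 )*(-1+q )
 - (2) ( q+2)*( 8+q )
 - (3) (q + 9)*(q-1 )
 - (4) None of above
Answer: 1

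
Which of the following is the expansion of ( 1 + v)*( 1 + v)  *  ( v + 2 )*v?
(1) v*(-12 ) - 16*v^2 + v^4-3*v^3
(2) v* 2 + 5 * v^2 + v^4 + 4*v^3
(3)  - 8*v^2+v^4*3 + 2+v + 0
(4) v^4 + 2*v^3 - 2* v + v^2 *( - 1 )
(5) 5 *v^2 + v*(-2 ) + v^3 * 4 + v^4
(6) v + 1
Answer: 2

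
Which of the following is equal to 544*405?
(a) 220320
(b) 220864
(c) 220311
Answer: a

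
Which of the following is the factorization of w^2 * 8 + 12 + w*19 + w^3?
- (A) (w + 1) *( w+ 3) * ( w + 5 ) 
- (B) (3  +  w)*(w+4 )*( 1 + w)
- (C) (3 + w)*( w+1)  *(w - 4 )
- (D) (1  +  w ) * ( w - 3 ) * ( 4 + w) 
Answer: B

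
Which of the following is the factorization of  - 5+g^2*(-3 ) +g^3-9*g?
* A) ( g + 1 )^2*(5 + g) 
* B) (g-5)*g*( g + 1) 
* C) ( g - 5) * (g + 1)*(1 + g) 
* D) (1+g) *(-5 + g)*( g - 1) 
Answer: C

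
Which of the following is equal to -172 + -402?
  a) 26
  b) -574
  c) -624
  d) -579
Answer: b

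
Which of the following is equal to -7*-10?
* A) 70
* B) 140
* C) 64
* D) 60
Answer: A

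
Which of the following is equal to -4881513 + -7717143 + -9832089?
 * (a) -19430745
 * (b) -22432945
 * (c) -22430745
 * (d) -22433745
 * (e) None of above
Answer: c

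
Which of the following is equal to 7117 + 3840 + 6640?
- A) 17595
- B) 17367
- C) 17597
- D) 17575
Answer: C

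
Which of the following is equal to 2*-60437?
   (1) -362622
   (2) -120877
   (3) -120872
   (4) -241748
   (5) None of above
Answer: 5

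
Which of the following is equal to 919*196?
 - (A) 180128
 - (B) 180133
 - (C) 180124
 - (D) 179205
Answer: C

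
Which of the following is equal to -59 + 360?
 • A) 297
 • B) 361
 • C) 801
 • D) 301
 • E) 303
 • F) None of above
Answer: D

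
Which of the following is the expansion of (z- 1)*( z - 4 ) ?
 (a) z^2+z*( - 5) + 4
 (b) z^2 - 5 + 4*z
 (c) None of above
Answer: a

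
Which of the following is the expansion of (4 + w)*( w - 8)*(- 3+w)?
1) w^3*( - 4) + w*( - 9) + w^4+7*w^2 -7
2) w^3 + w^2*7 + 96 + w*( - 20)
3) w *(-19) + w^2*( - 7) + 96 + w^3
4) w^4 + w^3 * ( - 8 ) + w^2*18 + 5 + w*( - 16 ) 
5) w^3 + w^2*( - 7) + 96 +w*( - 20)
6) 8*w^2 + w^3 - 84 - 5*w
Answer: 5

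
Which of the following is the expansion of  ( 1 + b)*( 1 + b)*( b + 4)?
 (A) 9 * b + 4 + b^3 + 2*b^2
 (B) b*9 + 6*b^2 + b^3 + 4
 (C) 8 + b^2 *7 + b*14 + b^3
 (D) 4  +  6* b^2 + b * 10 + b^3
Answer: B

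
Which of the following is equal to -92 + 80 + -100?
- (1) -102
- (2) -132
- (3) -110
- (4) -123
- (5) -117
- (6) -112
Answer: 6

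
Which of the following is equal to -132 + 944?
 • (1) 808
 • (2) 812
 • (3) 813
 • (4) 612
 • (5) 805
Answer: 2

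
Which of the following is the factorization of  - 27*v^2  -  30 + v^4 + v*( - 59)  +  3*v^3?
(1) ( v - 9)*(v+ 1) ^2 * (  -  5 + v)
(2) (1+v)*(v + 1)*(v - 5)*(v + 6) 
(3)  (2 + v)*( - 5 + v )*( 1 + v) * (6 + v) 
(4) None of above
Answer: 2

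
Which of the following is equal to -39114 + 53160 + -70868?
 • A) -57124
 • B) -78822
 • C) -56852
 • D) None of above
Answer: D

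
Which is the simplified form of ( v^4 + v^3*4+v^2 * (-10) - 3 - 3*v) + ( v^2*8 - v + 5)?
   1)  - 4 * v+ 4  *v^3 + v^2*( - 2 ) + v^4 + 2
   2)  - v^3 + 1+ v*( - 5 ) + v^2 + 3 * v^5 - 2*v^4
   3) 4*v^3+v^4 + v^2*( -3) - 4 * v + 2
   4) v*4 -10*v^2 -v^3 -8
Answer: 1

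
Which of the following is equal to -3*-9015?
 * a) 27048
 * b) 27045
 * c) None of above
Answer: b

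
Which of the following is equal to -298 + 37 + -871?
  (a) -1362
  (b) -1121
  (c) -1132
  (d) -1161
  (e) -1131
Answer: c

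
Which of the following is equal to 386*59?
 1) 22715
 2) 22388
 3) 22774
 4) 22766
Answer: 3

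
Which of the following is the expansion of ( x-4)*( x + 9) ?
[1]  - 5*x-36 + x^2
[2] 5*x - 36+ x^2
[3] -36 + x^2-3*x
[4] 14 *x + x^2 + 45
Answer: 2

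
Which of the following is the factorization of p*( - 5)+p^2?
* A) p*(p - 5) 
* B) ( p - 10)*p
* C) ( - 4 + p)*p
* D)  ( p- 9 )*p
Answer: A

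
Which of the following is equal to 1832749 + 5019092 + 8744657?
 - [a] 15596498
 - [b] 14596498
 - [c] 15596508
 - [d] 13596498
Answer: a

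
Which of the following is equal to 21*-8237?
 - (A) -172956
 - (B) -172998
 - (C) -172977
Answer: C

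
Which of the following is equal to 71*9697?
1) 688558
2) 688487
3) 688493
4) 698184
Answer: 2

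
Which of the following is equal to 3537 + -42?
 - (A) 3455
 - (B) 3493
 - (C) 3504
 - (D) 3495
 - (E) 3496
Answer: D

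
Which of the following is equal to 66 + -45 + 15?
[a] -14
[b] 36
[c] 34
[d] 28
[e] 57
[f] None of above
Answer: b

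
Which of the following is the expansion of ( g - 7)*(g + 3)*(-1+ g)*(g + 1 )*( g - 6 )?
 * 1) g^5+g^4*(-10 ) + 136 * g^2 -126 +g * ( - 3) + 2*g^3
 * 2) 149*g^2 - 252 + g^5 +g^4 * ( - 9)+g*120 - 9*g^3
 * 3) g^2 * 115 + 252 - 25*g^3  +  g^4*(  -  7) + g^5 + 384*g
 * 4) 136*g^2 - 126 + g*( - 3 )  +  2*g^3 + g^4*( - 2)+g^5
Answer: 1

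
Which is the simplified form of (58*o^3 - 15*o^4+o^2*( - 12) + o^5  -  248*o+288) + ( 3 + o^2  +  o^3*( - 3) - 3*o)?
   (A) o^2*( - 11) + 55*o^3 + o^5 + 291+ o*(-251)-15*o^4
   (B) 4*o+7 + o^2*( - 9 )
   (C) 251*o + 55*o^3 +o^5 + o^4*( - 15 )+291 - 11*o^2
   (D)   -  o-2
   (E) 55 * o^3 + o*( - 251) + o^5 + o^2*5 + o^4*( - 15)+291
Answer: A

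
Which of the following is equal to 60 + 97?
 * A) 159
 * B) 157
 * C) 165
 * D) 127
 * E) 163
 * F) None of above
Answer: B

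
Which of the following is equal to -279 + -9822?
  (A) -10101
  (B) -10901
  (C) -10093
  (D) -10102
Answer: A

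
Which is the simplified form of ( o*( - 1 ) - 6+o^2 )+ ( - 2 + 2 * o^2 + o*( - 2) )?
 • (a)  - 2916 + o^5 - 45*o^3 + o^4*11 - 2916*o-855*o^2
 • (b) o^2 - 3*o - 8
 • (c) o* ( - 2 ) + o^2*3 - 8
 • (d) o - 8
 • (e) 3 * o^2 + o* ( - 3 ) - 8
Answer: e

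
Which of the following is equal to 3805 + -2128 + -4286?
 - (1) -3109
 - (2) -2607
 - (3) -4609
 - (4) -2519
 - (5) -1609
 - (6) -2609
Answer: 6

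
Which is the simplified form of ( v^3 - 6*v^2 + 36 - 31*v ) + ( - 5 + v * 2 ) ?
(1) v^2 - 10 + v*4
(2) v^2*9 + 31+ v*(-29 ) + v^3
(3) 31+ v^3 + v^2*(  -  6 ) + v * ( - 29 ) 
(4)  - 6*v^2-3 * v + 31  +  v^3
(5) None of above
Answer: 3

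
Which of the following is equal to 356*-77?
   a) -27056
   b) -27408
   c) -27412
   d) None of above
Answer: c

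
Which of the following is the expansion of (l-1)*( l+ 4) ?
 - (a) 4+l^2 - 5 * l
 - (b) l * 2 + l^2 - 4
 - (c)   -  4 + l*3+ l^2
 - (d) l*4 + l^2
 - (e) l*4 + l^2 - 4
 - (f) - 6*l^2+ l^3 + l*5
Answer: c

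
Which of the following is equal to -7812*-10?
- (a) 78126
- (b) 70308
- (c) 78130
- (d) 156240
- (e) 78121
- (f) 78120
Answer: f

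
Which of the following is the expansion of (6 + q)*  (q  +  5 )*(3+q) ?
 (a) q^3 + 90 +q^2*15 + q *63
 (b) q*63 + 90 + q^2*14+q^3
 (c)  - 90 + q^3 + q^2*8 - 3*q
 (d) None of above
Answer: b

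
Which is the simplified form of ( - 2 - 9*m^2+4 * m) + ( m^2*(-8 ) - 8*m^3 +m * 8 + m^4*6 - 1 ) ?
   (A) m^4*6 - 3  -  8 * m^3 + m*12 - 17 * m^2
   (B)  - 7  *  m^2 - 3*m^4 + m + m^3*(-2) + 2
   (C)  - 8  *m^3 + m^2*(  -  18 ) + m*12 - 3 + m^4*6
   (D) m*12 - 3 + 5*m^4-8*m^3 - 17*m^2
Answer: A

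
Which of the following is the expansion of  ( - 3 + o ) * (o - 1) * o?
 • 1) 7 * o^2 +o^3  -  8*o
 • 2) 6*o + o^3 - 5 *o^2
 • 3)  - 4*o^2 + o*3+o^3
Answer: 3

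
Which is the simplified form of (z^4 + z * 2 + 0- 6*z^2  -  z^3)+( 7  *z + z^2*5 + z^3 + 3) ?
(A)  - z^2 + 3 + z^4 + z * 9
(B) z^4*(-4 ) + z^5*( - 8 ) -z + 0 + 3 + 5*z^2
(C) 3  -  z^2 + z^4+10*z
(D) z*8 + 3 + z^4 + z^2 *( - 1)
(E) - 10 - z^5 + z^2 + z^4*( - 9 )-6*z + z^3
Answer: A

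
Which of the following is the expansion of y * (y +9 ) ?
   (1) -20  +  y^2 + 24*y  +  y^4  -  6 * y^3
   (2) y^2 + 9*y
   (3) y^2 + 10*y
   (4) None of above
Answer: 2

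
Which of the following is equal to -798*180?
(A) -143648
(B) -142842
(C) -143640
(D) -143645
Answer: C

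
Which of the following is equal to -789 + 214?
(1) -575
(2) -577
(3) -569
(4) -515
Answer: 1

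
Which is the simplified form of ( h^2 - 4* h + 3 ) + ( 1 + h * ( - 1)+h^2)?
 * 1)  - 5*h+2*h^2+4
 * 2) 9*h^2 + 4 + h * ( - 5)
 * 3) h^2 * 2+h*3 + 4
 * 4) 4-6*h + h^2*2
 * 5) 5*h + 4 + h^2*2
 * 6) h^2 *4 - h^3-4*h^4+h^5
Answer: 1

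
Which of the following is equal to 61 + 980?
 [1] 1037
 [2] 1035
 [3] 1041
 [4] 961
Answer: 3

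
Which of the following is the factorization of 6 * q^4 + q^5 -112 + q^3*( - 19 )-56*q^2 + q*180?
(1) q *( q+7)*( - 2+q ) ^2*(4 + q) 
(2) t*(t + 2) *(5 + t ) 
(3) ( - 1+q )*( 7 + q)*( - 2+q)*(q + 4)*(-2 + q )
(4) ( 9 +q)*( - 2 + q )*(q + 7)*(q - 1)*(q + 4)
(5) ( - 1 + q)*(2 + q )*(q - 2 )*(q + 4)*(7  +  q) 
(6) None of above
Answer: 3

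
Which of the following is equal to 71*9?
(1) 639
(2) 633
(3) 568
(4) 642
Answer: 1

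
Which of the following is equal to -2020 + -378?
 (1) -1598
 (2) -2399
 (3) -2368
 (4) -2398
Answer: 4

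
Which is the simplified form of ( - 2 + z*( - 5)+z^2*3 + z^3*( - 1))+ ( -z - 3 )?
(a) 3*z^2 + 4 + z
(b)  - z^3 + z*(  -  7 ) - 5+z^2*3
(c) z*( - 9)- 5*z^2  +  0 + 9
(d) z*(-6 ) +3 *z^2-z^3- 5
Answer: d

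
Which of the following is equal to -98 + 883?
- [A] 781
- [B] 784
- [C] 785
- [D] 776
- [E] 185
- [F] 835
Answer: C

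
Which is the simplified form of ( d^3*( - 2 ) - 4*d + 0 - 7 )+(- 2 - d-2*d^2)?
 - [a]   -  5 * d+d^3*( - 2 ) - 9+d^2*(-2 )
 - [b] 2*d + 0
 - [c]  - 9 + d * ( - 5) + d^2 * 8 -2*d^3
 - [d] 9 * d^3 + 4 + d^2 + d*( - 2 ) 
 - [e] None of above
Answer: a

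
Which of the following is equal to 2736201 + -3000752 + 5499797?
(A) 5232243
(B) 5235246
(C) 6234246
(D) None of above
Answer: B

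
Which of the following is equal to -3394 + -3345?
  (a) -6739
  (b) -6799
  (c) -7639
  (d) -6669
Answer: a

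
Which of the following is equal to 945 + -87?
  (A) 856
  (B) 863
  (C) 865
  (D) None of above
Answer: D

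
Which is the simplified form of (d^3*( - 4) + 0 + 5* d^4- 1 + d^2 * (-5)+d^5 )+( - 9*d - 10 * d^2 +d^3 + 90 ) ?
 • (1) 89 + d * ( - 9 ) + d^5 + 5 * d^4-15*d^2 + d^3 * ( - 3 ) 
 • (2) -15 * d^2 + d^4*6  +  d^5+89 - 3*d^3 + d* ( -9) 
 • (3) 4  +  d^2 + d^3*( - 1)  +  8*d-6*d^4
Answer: 1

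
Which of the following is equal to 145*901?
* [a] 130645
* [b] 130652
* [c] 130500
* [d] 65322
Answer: a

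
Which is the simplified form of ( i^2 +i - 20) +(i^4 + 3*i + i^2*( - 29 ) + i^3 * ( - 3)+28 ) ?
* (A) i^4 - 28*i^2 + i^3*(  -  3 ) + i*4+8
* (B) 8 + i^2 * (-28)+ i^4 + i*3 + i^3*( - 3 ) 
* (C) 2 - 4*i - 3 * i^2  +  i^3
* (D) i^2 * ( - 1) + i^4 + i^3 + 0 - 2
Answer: A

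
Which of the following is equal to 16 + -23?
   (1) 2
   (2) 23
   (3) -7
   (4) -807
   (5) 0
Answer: 3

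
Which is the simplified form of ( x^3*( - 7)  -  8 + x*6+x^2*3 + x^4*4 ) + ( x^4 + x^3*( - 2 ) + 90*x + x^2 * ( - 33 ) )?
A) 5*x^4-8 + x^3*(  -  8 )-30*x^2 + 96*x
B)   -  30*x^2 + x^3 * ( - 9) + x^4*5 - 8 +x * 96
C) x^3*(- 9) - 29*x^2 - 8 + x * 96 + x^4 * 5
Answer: B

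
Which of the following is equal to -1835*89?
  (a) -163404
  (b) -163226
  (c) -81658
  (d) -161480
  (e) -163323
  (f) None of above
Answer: f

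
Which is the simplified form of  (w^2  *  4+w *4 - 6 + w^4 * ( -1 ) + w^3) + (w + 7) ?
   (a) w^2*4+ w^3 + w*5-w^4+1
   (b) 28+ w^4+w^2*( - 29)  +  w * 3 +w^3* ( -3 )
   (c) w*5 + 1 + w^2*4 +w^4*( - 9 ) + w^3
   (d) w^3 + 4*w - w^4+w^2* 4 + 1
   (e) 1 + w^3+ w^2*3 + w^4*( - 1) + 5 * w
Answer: a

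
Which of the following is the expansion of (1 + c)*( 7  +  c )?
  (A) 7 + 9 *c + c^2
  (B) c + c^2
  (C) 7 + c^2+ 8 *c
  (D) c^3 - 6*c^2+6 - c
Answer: C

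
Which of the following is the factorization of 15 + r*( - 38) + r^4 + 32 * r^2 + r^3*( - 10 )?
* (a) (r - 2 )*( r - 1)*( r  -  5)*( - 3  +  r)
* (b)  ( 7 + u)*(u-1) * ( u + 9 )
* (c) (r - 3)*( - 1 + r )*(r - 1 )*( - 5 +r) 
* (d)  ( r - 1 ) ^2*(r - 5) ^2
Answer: c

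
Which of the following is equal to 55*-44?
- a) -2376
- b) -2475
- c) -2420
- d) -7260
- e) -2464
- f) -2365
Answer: c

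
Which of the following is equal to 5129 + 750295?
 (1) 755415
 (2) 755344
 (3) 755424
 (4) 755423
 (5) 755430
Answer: 3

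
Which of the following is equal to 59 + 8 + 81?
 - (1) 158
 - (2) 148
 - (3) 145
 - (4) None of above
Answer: 2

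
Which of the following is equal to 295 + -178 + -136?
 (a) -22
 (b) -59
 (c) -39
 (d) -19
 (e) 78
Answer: d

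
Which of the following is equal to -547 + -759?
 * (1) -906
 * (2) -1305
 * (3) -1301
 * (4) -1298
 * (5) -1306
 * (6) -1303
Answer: 5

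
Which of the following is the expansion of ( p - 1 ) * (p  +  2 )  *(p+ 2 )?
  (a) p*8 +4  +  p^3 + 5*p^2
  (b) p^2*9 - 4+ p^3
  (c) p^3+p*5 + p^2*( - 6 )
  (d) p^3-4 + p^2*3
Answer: d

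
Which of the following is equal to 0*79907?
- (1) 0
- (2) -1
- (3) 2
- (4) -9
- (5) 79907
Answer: 1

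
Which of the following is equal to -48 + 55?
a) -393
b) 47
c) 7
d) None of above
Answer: c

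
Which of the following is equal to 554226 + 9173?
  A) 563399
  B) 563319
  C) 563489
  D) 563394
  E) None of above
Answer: A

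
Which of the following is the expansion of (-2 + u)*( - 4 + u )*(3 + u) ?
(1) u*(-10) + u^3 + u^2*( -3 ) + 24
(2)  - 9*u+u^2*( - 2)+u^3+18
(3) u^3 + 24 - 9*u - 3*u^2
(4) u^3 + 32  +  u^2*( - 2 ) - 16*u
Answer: 1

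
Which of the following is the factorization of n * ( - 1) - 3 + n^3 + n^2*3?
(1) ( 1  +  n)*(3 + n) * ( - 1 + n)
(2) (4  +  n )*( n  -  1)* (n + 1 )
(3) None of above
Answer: 1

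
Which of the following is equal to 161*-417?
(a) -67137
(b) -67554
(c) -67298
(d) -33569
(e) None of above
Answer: a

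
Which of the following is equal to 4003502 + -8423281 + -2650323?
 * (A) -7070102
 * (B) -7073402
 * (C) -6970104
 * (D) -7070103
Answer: A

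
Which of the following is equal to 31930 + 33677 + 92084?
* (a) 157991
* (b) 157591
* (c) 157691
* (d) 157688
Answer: c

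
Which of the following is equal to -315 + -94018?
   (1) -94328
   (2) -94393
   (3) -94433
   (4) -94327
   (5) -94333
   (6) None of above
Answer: 5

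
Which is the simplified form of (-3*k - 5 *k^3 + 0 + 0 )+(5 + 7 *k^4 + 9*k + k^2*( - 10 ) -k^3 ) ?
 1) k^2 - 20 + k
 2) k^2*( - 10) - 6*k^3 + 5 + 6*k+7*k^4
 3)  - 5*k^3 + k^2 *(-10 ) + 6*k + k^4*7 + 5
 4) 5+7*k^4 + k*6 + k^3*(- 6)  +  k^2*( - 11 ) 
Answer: 2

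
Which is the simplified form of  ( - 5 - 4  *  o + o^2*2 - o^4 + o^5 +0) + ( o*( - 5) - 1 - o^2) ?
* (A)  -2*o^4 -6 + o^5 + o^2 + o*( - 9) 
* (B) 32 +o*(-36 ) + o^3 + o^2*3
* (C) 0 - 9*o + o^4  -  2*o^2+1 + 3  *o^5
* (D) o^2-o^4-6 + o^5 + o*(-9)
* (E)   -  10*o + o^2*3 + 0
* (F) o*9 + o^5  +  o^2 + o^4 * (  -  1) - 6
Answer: D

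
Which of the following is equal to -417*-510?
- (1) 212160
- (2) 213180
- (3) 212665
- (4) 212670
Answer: 4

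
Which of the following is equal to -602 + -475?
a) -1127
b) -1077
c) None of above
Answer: b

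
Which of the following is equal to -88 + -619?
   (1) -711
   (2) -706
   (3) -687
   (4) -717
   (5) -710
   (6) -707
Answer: 6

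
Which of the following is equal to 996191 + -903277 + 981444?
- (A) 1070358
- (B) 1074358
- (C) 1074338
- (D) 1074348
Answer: B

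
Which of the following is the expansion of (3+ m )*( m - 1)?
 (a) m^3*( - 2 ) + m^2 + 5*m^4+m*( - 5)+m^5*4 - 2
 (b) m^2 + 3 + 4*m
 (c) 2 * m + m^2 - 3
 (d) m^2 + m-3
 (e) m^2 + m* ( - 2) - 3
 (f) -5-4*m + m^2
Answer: c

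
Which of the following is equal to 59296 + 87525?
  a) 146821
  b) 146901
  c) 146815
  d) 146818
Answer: a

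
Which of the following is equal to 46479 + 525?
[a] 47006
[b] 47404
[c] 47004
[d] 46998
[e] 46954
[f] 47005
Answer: c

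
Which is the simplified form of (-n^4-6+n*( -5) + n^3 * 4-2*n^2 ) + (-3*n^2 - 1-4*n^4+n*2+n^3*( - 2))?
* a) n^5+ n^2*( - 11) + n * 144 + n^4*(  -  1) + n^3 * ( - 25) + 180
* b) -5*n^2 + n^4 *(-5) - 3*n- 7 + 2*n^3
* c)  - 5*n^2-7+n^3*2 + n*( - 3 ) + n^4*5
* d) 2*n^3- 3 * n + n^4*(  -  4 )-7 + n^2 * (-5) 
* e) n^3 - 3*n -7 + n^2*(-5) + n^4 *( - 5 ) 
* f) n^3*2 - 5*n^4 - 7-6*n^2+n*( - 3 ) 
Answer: b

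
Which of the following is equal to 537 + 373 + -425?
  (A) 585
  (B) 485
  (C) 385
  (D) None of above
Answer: B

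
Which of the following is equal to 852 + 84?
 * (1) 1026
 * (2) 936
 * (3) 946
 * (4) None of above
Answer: 2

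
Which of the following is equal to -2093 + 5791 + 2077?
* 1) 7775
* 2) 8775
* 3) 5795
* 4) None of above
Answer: 4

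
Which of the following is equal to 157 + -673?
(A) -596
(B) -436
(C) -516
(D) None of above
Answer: C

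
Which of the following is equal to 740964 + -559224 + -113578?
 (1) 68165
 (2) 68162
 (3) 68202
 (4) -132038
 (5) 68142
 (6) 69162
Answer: 2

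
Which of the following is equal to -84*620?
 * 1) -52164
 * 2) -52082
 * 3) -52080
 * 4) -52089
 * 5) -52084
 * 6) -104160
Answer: 3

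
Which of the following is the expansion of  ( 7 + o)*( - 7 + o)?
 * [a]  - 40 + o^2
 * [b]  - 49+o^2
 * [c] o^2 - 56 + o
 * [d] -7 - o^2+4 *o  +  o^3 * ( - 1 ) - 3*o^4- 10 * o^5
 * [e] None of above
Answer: b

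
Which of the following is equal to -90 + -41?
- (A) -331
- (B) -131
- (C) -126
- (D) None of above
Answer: B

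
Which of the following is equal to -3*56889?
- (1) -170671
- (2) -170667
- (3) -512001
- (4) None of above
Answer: 2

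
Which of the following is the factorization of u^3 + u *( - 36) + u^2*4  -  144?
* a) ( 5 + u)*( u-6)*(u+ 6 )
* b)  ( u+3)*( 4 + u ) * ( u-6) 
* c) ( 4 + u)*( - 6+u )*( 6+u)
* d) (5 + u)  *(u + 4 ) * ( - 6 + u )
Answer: c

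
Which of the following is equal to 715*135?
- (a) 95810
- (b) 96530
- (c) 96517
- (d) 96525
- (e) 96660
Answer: d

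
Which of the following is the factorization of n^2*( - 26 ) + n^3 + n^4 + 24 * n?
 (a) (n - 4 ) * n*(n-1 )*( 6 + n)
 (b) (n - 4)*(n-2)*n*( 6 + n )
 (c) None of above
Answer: a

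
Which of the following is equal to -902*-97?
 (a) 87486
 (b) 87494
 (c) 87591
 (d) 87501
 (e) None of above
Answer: b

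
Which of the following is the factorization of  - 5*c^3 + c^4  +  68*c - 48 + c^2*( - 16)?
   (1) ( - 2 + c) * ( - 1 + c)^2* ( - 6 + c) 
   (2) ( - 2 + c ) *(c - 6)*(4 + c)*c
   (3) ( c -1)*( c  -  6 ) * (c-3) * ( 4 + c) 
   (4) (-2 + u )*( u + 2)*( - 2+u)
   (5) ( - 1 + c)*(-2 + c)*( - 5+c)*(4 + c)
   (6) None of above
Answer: 6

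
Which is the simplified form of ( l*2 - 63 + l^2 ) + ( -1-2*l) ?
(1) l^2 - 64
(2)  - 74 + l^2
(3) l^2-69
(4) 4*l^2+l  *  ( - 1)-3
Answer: 1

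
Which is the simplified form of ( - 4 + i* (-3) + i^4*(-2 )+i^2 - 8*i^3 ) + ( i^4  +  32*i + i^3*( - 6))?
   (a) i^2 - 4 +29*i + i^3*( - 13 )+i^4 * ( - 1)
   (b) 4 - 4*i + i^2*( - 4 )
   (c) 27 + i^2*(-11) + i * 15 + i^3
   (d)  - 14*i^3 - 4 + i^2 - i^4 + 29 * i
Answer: d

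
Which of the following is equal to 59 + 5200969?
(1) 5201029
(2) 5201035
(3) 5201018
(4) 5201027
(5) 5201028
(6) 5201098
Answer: 5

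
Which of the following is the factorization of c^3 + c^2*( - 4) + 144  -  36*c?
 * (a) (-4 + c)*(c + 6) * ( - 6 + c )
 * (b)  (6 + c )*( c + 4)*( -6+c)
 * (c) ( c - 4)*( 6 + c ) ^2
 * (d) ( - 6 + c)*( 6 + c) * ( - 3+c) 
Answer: a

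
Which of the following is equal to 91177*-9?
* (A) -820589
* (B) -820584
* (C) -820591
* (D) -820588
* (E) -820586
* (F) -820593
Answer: F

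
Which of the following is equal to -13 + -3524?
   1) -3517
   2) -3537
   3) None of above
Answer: 2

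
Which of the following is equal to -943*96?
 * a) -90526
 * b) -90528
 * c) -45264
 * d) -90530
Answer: b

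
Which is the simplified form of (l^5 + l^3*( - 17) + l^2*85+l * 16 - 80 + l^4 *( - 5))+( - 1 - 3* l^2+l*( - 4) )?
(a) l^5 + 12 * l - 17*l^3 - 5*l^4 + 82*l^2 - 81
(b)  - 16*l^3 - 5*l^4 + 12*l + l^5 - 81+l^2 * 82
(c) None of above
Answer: a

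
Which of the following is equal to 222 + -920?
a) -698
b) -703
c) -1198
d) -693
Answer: a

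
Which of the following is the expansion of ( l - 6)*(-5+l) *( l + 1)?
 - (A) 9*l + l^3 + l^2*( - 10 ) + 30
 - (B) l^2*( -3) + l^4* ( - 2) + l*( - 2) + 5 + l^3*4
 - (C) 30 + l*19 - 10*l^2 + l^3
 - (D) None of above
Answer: C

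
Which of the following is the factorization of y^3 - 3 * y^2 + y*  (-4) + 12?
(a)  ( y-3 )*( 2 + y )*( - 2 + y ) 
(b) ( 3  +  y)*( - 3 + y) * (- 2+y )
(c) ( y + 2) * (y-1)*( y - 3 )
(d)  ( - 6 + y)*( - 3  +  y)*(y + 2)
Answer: a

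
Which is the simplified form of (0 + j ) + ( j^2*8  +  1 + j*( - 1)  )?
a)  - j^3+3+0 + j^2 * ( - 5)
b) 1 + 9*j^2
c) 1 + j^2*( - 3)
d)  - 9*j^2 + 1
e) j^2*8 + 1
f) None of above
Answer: e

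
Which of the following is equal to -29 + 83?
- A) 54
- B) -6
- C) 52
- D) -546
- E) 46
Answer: A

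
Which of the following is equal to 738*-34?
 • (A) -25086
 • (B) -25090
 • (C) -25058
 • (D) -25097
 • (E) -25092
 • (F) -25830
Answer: E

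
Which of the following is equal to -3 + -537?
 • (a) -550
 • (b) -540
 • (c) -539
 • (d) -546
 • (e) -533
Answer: b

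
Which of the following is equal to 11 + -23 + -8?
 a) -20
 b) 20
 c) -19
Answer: a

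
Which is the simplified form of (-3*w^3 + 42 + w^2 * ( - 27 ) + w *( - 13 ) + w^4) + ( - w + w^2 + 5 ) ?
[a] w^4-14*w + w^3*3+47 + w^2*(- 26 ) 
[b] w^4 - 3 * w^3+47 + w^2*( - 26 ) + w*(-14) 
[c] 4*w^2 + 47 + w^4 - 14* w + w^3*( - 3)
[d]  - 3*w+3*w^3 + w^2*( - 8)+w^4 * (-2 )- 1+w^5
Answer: b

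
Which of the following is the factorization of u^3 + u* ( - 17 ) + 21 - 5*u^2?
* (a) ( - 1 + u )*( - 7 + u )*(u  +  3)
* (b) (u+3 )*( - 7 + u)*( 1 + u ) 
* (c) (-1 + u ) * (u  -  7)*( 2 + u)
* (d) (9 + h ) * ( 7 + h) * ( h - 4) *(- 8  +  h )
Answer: a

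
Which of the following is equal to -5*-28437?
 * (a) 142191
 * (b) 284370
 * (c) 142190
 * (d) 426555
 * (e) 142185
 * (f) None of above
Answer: e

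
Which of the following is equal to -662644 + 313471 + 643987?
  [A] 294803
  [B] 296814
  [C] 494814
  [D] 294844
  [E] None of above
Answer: E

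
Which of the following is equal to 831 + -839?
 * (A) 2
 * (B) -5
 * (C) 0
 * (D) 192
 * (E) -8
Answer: E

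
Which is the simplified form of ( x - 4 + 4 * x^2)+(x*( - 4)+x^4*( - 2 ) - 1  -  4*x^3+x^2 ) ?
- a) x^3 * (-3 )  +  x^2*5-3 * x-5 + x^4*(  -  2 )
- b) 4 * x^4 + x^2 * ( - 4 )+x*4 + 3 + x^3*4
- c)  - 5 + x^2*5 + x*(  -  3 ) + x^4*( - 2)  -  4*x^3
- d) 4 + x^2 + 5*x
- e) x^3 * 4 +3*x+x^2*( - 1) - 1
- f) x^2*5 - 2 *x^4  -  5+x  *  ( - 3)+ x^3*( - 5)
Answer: c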